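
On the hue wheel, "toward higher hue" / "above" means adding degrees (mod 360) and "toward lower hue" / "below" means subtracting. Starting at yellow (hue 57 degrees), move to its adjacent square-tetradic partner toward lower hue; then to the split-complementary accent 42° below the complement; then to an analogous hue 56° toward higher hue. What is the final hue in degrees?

square ↓ −90°: 57 − 90 = -33 → -33 + 360 = 327°
split-comp 42° ↓ +138°: 327 + 138 = 465 → 465 − 360 = 105°
analog 56° ↑ +56°: 105 + 56 = 161°

161°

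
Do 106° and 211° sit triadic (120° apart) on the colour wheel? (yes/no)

no

Angular distance: |106 − 211| = 105 = 105°.
Triadic (120° apart) requires 120°.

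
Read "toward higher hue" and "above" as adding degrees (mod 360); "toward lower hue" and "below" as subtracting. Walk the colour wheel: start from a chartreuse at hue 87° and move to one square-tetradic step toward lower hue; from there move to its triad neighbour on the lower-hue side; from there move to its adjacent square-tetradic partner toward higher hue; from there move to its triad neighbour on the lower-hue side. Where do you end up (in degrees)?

87 − 90 = -3 → -3 + 360 = 357°   (square ↓)
357 − 120 = 237°   (triadic ↓)
237 + 90 = 327°   (square ↑)
327 − 120 = 207°   (triadic ↓)

207°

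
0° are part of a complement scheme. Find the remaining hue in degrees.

180°

The complement sits 180° across the wheel.
The full set through 0° is {0°, 180°}.
Given {0°}, the missing hue is 180°.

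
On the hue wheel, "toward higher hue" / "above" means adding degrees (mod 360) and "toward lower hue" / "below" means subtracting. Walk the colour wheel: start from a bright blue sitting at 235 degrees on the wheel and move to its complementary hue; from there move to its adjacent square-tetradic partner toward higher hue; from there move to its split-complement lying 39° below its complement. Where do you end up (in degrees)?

complement +180°: 235 + 180 = 415 → 415 − 360 = 55°
square ↑ +90°: 55 + 90 = 145°
split-comp 39° ↓ +141°: 145 + 141 = 286°

286°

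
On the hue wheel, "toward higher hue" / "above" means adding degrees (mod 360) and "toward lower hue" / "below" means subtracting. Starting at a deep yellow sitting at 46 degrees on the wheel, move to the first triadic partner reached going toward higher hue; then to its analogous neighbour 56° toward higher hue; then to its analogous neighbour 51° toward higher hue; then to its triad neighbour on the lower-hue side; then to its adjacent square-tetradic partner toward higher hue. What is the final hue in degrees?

243°

+120° (triadic ↑): 46 + 120 = 166°
+56° (analog 56° ↑): 166 + 56 = 222°
+51° (analog 51° ↑): 222 + 51 = 273°
−120° (triadic ↓): 273 − 120 = 153°
+90° (square ↑): 153 + 90 = 243°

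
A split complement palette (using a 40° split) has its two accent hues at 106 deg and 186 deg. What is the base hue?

The accents sit 40° either side of the complement, so the complement is their short-arc midpoint on the wheel.
Short-arc midpoint of 106° and 186°: 146°.
Base is 180° from the complement: 146 − 180 = -34 → -34 + 360 = 326°

326°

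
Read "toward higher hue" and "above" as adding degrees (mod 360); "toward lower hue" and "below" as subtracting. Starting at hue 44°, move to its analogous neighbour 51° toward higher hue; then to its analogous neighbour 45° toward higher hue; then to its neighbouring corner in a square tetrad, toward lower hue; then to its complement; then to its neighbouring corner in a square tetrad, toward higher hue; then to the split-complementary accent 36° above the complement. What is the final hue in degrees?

44 + 51 = 95°   (analog 51° ↑)
95 + 45 = 140°   (analog 45° ↑)
140 − 90 = 50°   (square ↓)
50 + 180 = 230°   (complement)
230 + 90 = 320°   (square ↑)
320 + 216 = 536 → 536 − 360 = 176°   (split-comp 36° ↑)

176°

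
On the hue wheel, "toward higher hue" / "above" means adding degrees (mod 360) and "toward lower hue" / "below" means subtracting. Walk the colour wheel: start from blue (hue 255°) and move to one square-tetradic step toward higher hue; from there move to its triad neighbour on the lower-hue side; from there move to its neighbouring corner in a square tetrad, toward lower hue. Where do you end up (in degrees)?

135°

255 + 90 = 345°   (square ↑)
345 − 120 = 225°   (triadic ↓)
225 − 90 = 135°   (square ↓)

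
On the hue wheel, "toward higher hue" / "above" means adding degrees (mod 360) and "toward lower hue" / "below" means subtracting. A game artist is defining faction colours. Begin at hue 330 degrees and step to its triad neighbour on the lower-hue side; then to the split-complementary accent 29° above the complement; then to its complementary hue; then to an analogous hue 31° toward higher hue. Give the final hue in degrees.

270°

triadic ↓ −120°: 330 − 120 = 210°
split-comp 29° ↑ +209°: 210 + 209 = 419 → 419 − 360 = 59°
complement +180°: 59 + 180 = 239°
analog 31° ↑ +31°: 239 + 31 = 270°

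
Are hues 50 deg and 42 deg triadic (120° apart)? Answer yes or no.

no

Angular distance: |50 − 42| = 8 = 8°.
Triadic (120° apart) requires 120°.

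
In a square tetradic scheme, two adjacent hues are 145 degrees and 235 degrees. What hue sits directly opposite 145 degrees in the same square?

325°

A square tetradic scheme places four hues 90° apart; opposite corners are 180° apart.
145 + 180 = 325°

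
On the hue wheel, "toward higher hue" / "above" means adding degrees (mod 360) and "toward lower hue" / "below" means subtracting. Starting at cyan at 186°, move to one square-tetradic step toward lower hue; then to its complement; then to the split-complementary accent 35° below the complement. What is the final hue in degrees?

61°

square ↓ −90°: 186 − 90 = 96°
complement +180°: 96 + 180 = 276°
split-comp 35° ↓ +145°: 276 + 145 = 421 → 421 − 360 = 61°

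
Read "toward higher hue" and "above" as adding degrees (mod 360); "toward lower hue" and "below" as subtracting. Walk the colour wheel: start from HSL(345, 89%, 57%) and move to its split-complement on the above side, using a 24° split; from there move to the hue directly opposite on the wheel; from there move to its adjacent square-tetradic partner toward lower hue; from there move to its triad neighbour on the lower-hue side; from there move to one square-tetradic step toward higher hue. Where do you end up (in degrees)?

249°

345 + 204 = 549 → 549 − 360 = 189°   (split-comp 24° ↑)
189 + 180 = 369 → 369 − 360 = 9°   (complement)
9 − 90 = -81 → -81 + 360 = 279°   (square ↓)
279 − 120 = 159°   (triadic ↓)
159 + 90 = 249°   (square ↑)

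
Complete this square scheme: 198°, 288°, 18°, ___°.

108°

A square tetradic scheme places four hues every 90°.
The full set through 18° is {18°, 108°, 198°, 288°}.
Given {18°, 198°, 288°}, the missing hue is 108°.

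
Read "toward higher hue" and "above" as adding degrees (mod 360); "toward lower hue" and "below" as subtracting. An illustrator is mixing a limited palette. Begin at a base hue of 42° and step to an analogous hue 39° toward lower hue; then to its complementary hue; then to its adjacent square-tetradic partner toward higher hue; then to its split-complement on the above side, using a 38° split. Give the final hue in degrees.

131°

−39° (analog 39° ↓): 42 − 39 = 3°
+180° (complement): 3 + 180 = 183°
+90° (square ↑): 183 + 90 = 273°
+218° (split-comp 38° ↑): 273 + 218 = 491 → 491 − 360 = 131°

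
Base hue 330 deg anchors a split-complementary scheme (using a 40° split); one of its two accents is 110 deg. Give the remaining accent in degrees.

Split-complementary hues sit 40° either side of the complement.
Complement of the base 330°: 330 + 180 = 510 → 510 − 360 = 150°
The given accent 110° is 40° one side of 150°; the other accent sits 40° the other side: 150 + 40 = 190°

190°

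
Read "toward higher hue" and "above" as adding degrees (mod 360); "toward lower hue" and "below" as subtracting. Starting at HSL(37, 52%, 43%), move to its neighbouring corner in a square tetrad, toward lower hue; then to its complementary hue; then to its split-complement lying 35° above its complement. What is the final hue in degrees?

342°

−90° (square ↓): 37 − 90 = -53 → -53 + 360 = 307°
+180° (complement): 307 + 180 = 487 → 487 − 360 = 127°
+215° (split-comp 35° ↑): 127 + 215 = 342°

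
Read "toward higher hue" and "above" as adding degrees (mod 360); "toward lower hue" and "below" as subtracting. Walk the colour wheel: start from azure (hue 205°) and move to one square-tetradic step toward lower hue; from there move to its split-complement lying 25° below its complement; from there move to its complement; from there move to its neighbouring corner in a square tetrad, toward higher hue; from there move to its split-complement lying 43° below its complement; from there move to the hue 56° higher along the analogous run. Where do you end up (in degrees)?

205 − 90 = 115°   (square ↓)
115 + 155 = 270°   (split-comp 25° ↓)
270 + 180 = 450 → 450 − 360 = 90°   (complement)
90 + 90 = 180°   (square ↑)
180 + 137 = 317°   (split-comp 43° ↓)
317 + 56 = 373 → 373 − 360 = 13°   (analog 56° ↑)

13°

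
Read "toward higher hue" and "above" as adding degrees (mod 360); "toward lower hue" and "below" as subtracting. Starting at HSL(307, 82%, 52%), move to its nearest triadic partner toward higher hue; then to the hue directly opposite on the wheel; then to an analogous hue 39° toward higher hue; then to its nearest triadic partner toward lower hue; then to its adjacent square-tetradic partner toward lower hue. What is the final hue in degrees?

76°

triadic ↑ +120°: 307 + 120 = 427 → 427 − 360 = 67°
complement +180°: 67 + 180 = 247°
analog 39° ↑ +39°: 247 + 39 = 286°
triadic ↓ −120°: 286 − 120 = 166°
square ↓ −90°: 166 − 90 = 76°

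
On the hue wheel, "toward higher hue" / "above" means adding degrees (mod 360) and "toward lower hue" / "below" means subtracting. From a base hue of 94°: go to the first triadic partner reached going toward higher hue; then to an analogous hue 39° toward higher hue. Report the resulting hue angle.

253°

+120° (triadic ↑): 94 + 120 = 214°
+39° (analog 39° ↑): 214 + 39 = 253°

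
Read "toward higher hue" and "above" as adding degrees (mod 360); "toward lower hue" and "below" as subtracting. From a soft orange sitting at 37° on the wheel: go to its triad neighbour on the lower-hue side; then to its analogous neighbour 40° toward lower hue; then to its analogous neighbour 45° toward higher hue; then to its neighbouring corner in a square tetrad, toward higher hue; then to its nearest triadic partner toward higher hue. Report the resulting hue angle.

132°

−120° (triadic ↓): 37 − 120 = -83 → -83 + 360 = 277°
−40° (analog 40° ↓): 277 − 40 = 237°
+45° (analog 45° ↑): 237 + 45 = 282°
+90° (square ↑): 282 + 90 = 372 → 372 − 360 = 12°
+120° (triadic ↑): 12 + 120 = 132°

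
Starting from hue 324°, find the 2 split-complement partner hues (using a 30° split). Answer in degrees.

114° and 174°

Split-complementary hues sit 30° either side of the complement.
Complement of 324°: 324 + 180 = 504 → 504 − 360 = 144°
144 − 30 = 114°
144 + 30 = 174°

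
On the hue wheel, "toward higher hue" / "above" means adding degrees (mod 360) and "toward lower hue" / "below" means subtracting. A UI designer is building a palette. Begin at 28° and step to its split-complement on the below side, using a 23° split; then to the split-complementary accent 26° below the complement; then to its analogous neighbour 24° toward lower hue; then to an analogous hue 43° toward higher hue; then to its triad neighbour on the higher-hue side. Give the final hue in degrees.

118°

+157° (split-comp 23° ↓): 28 + 157 = 185°
+154° (split-comp 26° ↓): 185 + 154 = 339°
−24° (analog 24° ↓): 339 − 24 = 315°
+43° (analog 43° ↑): 315 + 43 = 358°
+120° (triadic ↑): 358 + 120 = 478 → 478 − 360 = 118°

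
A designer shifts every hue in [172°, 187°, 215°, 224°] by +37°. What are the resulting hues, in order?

172 + 37 = 209°
187 + 37 = 224°
215 + 37 = 252°
224 + 37 = 261°

209°, 224°, 252°, 261°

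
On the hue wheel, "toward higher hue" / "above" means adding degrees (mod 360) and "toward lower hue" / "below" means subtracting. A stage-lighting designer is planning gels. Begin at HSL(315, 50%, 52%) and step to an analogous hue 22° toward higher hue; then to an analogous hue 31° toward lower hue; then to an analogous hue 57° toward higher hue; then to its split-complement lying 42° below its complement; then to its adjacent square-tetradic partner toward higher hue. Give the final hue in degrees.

315 + 22 = 337°   (analog 22° ↑)
337 − 31 = 306°   (analog 31° ↓)
306 + 57 = 363 → 363 − 360 = 3°   (analog 57° ↑)
3 + 138 = 141°   (split-comp 42° ↓)
141 + 90 = 231°   (square ↑)

231°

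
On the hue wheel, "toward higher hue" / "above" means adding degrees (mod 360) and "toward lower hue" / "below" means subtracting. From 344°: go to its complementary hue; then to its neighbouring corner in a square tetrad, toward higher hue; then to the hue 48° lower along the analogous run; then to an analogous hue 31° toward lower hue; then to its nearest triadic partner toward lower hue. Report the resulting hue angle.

344 + 180 = 524 → 524 − 360 = 164°   (complement)
164 + 90 = 254°   (square ↑)
254 − 48 = 206°   (analog 48° ↓)
206 − 31 = 175°   (analog 31° ↓)
175 − 120 = 55°   (triadic ↓)

55°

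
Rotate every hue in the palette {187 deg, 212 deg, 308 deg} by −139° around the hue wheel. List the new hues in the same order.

48°, 73°, 169°

187 − 139 = 48°
212 − 139 = 73°
308 − 139 = 169°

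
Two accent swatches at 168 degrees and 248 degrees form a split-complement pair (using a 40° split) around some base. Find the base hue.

The accents sit 40° either side of the complement, so the complement is their short-arc midpoint on the wheel.
Short-arc midpoint of 168° and 248°: 208°.
Base is 180° from the complement: 208 − 180 = 28°

28°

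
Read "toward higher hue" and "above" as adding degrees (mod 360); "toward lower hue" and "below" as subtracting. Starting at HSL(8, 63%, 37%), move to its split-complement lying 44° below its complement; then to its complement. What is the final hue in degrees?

324°

+136° (split-comp 44° ↓): 8 + 136 = 144°
+180° (complement): 144 + 180 = 324°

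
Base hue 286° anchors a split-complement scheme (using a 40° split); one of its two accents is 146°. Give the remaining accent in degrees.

Split-complementary hues sit 40° either side of the complement.
Complement of the base 286°: 286 + 180 = 466 → 466 − 360 = 106°
The given accent 146° is 40° one side of 106°; the other accent sits 40° the other side: 106 − 40 = 66°

66°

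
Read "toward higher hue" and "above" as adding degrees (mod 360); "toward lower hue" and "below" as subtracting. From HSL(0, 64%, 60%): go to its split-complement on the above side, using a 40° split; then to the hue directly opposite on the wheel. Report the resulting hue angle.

0 + 220 = 220°   (split-comp 40° ↑)
220 + 180 = 400 → 400 − 360 = 40°   (complement)

40°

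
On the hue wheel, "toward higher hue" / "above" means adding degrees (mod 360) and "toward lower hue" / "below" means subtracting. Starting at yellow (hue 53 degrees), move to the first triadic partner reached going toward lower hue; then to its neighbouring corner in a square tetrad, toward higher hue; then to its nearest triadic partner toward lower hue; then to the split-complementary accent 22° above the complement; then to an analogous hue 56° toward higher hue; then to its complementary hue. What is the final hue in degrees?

341°

53 − 120 = -67 → -67 + 360 = 293°   (triadic ↓)
293 + 90 = 383 → 383 − 360 = 23°   (square ↑)
23 − 120 = -97 → -97 + 360 = 263°   (triadic ↓)
263 + 202 = 465 → 465 − 360 = 105°   (split-comp 22° ↑)
105 + 56 = 161°   (analog 56° ↑)
161 + 180 = 341°   (complement)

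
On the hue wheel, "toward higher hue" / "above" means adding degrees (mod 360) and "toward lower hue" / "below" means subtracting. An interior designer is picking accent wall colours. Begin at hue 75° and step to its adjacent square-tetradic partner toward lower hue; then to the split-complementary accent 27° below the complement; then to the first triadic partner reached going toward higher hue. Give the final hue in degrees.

258°

75 − 90 = -15 → -15 + 360 = 345°   (square ↓)
345 + 153 = 498 → 498 − 360 = 138°   (split-comp 27° ↓)
138 + 120 = 258°   (triadic ↑)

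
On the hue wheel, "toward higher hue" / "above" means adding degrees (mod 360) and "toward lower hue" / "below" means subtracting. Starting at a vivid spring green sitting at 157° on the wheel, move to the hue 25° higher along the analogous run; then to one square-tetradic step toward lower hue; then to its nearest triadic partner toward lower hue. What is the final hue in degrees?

analog 25° ↑ +25°: 157 + 25 = 182°
square ↓ −90°: 182 − 90 = 92°
triadic ↓ −120°: 92 − 120 = -28 → -28 + 360 = 332°

332°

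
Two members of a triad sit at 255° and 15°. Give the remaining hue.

135°

A triad spaces three hues 120° apart.
The full set is {15°, 135°, 255°}.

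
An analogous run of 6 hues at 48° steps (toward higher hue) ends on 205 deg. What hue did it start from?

325°

5 steps of 48° (toward higher hue) give a net shift of +240°.
Start = end − shift: 205 − 240 = -35 → -35 + 360 = 325°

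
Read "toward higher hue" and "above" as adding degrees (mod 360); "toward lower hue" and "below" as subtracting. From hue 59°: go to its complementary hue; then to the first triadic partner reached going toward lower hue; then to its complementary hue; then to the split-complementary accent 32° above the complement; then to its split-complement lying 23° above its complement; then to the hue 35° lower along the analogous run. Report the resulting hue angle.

complement +180°: 59 + 180 = 239°
triadic ↓ −120°: 239 − 120 = 119°
complement +180°: 119 + 180 = 299°
split-comp 32° ↑ +212°: 299 + 212 = 511 → 511 − 360 = 151°
split-comp 23° ↑ +203°: 151 + 203 = 354°
analog 35° ↓ −35°: 354 − 35 = 319°

319°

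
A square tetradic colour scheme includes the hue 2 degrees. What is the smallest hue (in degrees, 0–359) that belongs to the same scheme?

2°

A square tetradic scheme places four hues every 90°.
The full set through 2° is {2°, 92°, 182°, 272°}.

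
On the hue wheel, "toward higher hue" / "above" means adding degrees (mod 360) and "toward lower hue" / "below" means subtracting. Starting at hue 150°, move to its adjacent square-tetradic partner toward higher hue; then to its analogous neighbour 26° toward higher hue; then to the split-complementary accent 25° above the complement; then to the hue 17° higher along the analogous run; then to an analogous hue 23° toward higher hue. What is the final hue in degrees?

151°

+90° (square ↑): 150 + 90 = 240°
+26° (analog 26° ↑): 240 + 26 = 266°
+205° (split-comp 25° ↑): 266 + 205 = 471 → 471 − 360 = 111°
+17° (analog 17° ↑): 111 + 17 = 128°
+23° (analog 23° ↑): 128 + 23 = 151°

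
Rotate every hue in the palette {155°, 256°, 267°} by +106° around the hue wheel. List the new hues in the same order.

155 + 106 = 261°
256 + 106 = 362 → 362 − 360 = 2°
267 + 106 = 373 → 373 − 360 = 13°

261°, 2°, 13°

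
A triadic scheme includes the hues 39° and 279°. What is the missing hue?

A triad places three hues 120° apart.
The full set through 39° is {39°, 159°, 279°}.
Given {39°, 279°}, the missing hue is 159°.

159°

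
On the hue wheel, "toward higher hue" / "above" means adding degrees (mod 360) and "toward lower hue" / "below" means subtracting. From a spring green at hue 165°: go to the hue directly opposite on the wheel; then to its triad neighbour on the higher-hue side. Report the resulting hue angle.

105°

complement +180°: 165 + 180 = 345°
triadic ↑ +120°: 345 + 120 = 465 → 465 − 360 = 105°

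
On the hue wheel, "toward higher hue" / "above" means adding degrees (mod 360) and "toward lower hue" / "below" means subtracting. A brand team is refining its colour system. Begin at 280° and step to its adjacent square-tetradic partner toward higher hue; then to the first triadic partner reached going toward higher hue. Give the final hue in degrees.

130°

+90° (square ↑): 280 + 90 = 370 → 370 − 360 = 10°
+120° (triadic ↑): 10 + 120 = 130°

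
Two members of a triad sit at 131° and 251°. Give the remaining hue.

11°

A triad spaces three hues 120° apart.
The full set is {11°, 131°, 251°}.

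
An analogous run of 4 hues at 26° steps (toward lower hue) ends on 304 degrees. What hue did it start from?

22°

3 steps of 26° (toward lower hue) give a net shift of −78°.
Start = end − shift: 304 + 78 = 382 → 382 − 360 = 22°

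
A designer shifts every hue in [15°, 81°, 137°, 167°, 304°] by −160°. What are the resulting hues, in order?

15 − 160 = -145 → -145 + 360 = 215°
81 − 160 = -79 → -79 + 360 = 281°
137 − 160 = -23 → -23 + 360 = 337°
167 − 160 = 7°
304 − 160 = 144°

215°, 281°, 337°, 7°, 144°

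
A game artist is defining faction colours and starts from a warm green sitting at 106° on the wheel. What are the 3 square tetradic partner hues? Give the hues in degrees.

196°, 286° and 16°

106 + 90 = 196°
106 + 180 = 286°
106 + 270 = 376 → 376 − 360 = 16°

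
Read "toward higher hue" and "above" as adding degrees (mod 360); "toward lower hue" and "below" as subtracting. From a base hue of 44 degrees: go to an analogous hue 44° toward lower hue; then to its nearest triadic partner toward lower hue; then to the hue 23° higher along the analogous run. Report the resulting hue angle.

44 − 44 = 0°   (analog 44° ↓)
0 − 120 = -120 → -120 + 360 = 240°   (triadic ↓)
240 + 23 = 263°   (analog 23° ↑)

263°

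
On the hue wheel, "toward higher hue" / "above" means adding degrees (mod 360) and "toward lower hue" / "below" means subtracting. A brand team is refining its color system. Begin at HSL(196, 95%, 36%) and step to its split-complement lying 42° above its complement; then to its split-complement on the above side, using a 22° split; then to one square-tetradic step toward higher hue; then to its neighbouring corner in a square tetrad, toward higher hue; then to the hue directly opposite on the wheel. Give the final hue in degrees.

split-comp 42° ↑ +222°: 196 + 222 = 418 → 418 − 360 = 58°
split-comp 22° ↑ +202°: 58 + 202 = 260°
square ↑ +90°: 260 + 90 = 350°
square ↑ +90°: 350 + 90 = 440 → 440 − 360 = 80°
complement +180°: 80 + 180 = 260°

260°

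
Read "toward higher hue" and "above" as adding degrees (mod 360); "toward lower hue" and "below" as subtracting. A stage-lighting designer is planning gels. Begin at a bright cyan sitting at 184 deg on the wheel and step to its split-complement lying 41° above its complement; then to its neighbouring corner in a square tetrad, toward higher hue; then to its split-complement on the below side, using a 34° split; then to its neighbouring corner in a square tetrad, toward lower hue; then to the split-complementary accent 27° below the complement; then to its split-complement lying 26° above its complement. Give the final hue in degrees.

190°

+221° (split-comp 41° ↑): 184 + 221 = 405 → 405 − 360 = 45°
+90° (square ↑): 45 + 90 = 135°
+146° (split-comp 34° ↓): 135 + 146 = 281°
−90° (square ↓): 281 − 90 = 191°
+153° (split-comp 27° ↓): 191 + 153 = 344°
+206° (split-comp 26° ↑): 344 + 206 = 550 → 550 − 360 = 190°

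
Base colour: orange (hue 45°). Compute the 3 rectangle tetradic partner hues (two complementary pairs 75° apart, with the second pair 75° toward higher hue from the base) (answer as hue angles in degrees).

120°, 225°, and 300°

45 + 75 = 120°
45 + 180 = 225°
45 + 255 = 300°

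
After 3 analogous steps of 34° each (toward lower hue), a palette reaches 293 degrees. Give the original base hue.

3 steps of 34° (toward lower hue) give a net shift of −102°.
Start = end − shift: 293 + 102 = 395 → 395 − 360 = 35°

35°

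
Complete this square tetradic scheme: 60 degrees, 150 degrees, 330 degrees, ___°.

240°

A square tetradic scheme places four hues every 90°.
The full set through 60° is {60°, 150°, 240°, 330°}.
Given {60°, 150°, 330°}, the missing hue is 240°.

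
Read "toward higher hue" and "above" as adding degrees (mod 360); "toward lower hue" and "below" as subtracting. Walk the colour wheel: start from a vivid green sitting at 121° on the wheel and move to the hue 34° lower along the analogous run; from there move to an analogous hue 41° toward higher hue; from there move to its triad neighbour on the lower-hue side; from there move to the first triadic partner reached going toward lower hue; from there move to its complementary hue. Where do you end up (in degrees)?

−34° (analog 34° ↓): 121 − 34 = 87°
+41° (analog 41° ↑): 87 + 41 = 128°
−120° (triadic ↓): 128 − 120 = 8°
−120° (triadic ↓): 8 − 120 = -112 → -112 + 360 = 248°
+180° (complement): 248 + 180 = 428 → 428 − 360 = 68°

68°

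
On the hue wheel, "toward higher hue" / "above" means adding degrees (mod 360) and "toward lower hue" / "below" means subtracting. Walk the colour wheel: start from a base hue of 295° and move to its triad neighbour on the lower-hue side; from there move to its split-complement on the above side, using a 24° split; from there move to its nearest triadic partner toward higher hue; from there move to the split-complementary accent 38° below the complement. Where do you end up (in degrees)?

281°

triadic ↓ −120°: 295 − 120 = 175°
split-comp 24° ↑ +204°: 175 + 204 = 379 → 379 − 360 = 19°
triadic ↑ +120°: 19 + 120 = 139°
split-comp 38° ↓ +142°: 139 + 142 = 281°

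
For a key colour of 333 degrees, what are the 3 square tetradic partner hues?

333 + 90 = 423 → 423 − 360 = 63°
333 + 180 = 513 → 513 − 360 = 153°
333 + 270 = 603 → 603 − 360 = 243°

63°, 153°, and 243°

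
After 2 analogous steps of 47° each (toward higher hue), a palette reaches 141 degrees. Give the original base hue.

2 steps of 47° (toward higher hue) give a net shift of +94°.
Start = end − shift: 141 − 94 = 47°

47°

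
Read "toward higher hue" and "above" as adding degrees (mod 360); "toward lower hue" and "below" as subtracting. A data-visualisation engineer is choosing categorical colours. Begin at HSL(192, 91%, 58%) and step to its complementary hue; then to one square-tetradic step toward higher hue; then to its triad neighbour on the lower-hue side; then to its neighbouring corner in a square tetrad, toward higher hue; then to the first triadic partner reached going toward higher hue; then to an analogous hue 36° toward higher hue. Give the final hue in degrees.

complement +180°: 192 + 180 = 372 → 372 − 360 = 12°
square ↑ +90°: 12 + 90 = 102°
triadic ↓ −120°: 102 − 120 = -18 → -18 + 360 = 342°
square ↑ +90°: 342 + 90 = 432 → 432 − 360 = 72°
triadic ↑ +120°: 72 + 120 = 192°
analog 36° ↑ +36°: 192 + 36 = 228°

228°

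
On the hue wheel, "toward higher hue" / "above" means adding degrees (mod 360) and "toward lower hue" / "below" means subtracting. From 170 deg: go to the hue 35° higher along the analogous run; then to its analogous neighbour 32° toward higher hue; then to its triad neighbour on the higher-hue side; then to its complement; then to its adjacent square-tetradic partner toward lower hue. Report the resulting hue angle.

analog 35° ↑ +35°: 170 + 35 = 205°
analog 32° ↑ +32°: 205 + 32 = 237°
triadic ↑ +120°: 237 + 120 = 357°
complement +180°: 357 + 180 = 537 → 537 − 360 = 177°
square ↓ −90°: 177 − 90 = 87°

87°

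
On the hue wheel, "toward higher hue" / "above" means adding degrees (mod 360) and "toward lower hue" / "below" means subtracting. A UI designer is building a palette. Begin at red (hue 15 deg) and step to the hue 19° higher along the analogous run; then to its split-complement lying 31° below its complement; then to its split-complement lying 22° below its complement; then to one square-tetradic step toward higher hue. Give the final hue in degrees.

71°

+19° (analog 19° ↑): 15 + 19 = 34°
+149° (split-comp 31° ↓): 34 + 149 = 183°
+158° (split-comp 22° ↓): 183 + 158 = 341°
+90° (square ↑): 341 + 90 = 431 → 431 − 360 = 71°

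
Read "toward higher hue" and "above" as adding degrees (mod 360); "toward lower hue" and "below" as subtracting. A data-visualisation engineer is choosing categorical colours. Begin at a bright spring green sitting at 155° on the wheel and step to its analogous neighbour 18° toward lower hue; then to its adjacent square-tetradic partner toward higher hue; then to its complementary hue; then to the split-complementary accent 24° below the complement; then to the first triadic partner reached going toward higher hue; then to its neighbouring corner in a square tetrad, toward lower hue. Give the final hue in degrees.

233°

−18° (analog 18° ↓): 155 − 18 = 137°
+90° (square ↑): 137 + 90 = 227°
+180° (complement): 227 + 180 = 407 → 407 − 360 = 47°
+156° (split-comp 24° ↓): 47 + 156 = 203°
+120° (triadic ↑): 203 + 120 = 323°
−90° (square ↓): 323 − 90 = 233°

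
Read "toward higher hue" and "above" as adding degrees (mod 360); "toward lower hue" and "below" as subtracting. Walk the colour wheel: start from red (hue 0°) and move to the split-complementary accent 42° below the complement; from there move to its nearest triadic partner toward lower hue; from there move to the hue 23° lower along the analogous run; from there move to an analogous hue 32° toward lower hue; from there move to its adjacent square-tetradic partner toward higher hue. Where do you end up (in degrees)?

53°

split-comp 42° ↓ +138°: 0 + 138 = 138°
triadic ↓ −120°: 138 − 120 = 18°
analog 23° ↓ −23°: 18 − 23 = -5 → -5 + 360 = 355°
analog 32° ↓ −32°: 355 − 32 = 323°
square ↑ +90°: 323 + 90 = 413 → 413 − 360 = 53°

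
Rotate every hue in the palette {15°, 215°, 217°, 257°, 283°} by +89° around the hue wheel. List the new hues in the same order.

15 + 89 = 104°
215 + 89 = 304°
217 + 89 = 306°
257 + 89 = 346°
283 + 89 = 372 → 372 − 360 = 12°

104°, 304°, 306°, 346°, 12°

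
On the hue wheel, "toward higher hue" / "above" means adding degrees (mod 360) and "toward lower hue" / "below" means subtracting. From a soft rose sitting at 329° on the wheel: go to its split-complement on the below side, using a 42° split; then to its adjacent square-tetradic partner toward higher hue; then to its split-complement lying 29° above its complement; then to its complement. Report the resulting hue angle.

226°

+138° (split-comp 42° ↓): 329 + 138 = 467 → 467 − 360 = 107°
+90° (square ↑): 107 + 90 = 197°
+209° (split-comp 29° ↑): 197 + 209 = 406 → 406 − 360 = 46°
+180° (complement): 46 + 180 = 226°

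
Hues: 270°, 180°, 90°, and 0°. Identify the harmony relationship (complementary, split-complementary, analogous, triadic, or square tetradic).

square tetradic

Sort the hues: 0°, 90°, 180°, 270°.
Successive gaps around the wheel: 90°, 90°, 90°, 90°.
Four hues every 90° form a square tetradic scheme.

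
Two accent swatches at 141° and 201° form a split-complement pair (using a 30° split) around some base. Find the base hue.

351°

The accents sit 30° either side of the complement, so the complement is their short-arc midpoint on the wheel.
Short-arc midpoint of 141° and 201°: 171°.
Base is 180° from the complement: 171 − 180 = -9 → -9 + 360 = 351°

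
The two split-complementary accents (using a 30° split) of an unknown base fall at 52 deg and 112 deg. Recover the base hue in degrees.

262°

The accents sit 30° either side of the complement, so the complement is their short-arc midpoint on the wheel.
Short-arc midpoint of 52° and 112°: 82°.
Base is 180° from the complement: 82 − 180 = -98 → -98 + 360 = 262°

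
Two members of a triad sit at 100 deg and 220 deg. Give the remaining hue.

340°

A triad spaces three hues 120° apart.
The full set is {100°, 220°, 340°}.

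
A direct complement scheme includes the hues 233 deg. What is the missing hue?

The complement sits 180° across the wheel.
The full set through 233° is {53°, 233°}.
Given {233°}, the missing hue is 53°.

53°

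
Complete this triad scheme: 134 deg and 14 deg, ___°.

254°

A triad places three hues 120° apart.
The full set through 14° is {14°, 134°, 254°}.
Given {14°, 134°}, the missing hue is 254°.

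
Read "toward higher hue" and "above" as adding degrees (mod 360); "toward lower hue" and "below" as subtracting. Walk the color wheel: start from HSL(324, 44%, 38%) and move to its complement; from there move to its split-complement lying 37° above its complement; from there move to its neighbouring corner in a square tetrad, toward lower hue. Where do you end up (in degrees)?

324 + 180 = 504 → 504 − 360 = 144°   (complement)
144 + 217 = 361 → 361 − 360 = 1°   (split-comp 37° ↑)
1 − 90 = -89 → -89 + 360 = 271°   (square ↓)

271°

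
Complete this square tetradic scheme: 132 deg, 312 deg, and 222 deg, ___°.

42°

A square tetradic scheme places four hues every 90°.
The full set through 132° is {42°, 132°, 222°, 312°}.
Given {132°, 222°, 312°}, the missing hue is 42°.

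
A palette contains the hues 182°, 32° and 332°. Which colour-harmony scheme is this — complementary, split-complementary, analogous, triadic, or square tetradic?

split-complementary

Sort the hues: 32°, 182°, 332°.
Successive gaps around the wheel: 150°, 150°, 60°.
Two 150° gaps and one 60° gap — a base hue opposite a pair of accents 30° either side of its complement — is the split-complementary pattern.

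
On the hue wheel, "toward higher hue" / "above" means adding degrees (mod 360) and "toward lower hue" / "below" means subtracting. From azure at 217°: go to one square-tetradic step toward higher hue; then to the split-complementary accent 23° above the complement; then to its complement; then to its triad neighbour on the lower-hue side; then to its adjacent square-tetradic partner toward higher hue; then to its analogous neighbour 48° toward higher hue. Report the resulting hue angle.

+90° (square ↑): 217 + 90 = 307°
+203° (split-comp 23° ↑): 307 + 203 = 510 → 510 − 360 = 150°
+180° (complement): 150 + 180 = 330°
−120° (triadic ↓): 330 − 120 = 210°
+90° (square ↑): 210 + 90 = 300°
+48° (analog 48° ↑): 300 + 48 = 348°

348°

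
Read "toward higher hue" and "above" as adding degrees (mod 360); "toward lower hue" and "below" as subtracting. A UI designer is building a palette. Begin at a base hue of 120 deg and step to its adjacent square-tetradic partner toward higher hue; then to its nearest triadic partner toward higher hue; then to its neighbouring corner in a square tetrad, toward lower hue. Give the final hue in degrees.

120 + 90 = 210°   (square ↑)
210 + 120 = 330°   (triadic ↑)
330 − 90 = 240°   (square ↓)

240°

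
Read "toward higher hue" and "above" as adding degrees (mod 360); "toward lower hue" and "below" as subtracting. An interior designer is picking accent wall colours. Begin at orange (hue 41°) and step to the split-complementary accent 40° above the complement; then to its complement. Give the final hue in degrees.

+220° (split-comp 40° ↑): 41 + 220 = 261°
+180° (complement): 261 + 180 = 441 → 441 − 360 = 81°

81°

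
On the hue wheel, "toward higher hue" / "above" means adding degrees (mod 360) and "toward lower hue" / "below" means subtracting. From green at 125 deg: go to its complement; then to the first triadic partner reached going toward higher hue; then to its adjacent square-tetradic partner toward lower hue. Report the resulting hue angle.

335°

complement +180°: 125 + 180 = 305°
triadic ↑ +120°: 305 + 120 = 425 → 425 − 360 = 65°
square ↓ −90°: 65 − 90 = -25 → -25 + 360 = 335°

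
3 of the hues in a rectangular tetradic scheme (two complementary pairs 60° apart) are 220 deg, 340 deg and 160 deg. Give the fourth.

A rectangular tetradic uses two complementary pairs 60° apart: offsets 0°, 60°, 180°, 240°.
Among {160°, 220°, 340°}, 340° and 160° are a 180° pair.
The remaining hue 220° needs its own complement: 220 + 180 = 400 → 400 − 360 = 40°

40°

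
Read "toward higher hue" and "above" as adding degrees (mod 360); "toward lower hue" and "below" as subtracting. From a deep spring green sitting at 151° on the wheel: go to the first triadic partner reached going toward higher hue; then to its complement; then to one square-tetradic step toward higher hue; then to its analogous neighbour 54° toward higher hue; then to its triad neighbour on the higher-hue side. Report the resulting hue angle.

355°

+120° (triadic ↑): 151 + 120 = 271°
+180° (complement): 271 + 180 = 451 → 451 − 360 = 91°
+90° (square ↑): 91 + 90 = 181°
+54° (analog 54° ↑): 181 + 54 = 235°
+120° (triadic ↑): 235 + 120 = 355°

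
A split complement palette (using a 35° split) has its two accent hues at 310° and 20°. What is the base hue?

The accents sit 35° either side of the complement, so the complement is their short-arc midpoint on the wheel.
Short-arc midpoint of 310° and 20°: 345°.
Base is 180° from the complement: 345 − 180 = 165°

165°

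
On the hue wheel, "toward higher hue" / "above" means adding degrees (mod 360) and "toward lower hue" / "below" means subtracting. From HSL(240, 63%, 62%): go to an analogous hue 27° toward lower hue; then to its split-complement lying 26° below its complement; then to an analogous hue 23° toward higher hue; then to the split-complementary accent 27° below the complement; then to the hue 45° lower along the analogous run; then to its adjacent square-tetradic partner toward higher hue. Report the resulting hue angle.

228°

−27° (analog 27° ↓): 240 − 27 = 213°
+154° (split-comp 26° ↓): 213 + 154 = 367 → 367 − 360 = 7°
+23° (analog 23° ↑): 7 + 23 = 30°
+153° (split-comp 27° ↓): 30 + 153 = 183°
−45° (analog 45° ↓): 183 − 45 = 138°
+90° (square ↑): 138 + 90 = 228°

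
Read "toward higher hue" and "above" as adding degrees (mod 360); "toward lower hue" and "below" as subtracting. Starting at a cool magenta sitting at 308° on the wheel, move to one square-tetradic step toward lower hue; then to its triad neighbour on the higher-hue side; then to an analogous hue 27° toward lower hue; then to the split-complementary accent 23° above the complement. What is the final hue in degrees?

−90° (square ↓): 308 − 90 = 218°
+120° (triadic ↑): 218 + 120 = 338°
−27° (analog 27° ↓): 338 − 27 = 311°
+203° (split-comp 23° ↑): 311 + 203 = 514 → 514 − 360 = 154°

154°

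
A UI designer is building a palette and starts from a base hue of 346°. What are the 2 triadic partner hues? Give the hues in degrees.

106° and 226°

A triad places three hues 120° apart.
346 + 120 = 466 → 466 − 360 = 106°
346 + 240 = 586 → 586 − 360 = 226°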